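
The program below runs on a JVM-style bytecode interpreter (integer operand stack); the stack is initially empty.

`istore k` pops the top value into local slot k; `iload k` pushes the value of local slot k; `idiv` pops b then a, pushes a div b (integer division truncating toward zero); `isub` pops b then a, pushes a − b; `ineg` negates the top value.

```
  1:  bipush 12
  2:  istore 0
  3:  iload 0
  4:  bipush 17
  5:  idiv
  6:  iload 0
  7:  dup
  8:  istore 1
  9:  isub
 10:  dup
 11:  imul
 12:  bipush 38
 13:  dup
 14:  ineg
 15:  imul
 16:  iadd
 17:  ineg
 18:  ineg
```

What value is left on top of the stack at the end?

bipush 12 -> 12
istore 0  -> (empty)
iload 0   -> 12
bipush 17 -> 12 17
idiv      -> 0
iload 0   -> 0 12
dup       -> 0 12 12
istore 1  -> 0 12
isub      -> -12
dup       -> -12 -12
imul      -> 144
bipush 38 -> 144 38
dup       -> 144 38 38
ineg      -> 144 38 -38
imul      -> 144 -1444
iadd      -> -1300
ineg      -> 1300
ineg      -> -1300

-1300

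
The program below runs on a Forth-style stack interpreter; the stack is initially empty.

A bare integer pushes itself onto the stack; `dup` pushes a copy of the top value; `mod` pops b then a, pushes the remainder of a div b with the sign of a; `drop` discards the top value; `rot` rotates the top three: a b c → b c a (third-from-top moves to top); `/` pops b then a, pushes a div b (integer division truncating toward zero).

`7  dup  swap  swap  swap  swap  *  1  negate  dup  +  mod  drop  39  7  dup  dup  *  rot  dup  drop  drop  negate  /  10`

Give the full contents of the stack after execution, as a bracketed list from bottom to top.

[0, 10]

7      -> [7]
dup    -> [7, 7]
swap   -> [7, 7]
swap   -> [7, 7]
swap   -> [7, 7]
swap   -> [7, 7]
*      -> [49]
1      -> [49, 1]
negate -> [49, -1]
dup    -> [49, -1, -1]
+      -> [49, -2]
mod    -> [1]
drop   -> []
39     -> [39]
7      -> [39, 7]
dup    -> [39, 7, 7]
dup    -> [39, 7, 7, 7]
*      -> [39, 7, 49]
rot    -> [7, 49, 39]
dup    -> [7, 49, 39, 39]
drop   -> [7, 49, 39]
drop   -> [7, 49]
negate -> [7, -49]
/      -> [0]
10     -> [0, 10]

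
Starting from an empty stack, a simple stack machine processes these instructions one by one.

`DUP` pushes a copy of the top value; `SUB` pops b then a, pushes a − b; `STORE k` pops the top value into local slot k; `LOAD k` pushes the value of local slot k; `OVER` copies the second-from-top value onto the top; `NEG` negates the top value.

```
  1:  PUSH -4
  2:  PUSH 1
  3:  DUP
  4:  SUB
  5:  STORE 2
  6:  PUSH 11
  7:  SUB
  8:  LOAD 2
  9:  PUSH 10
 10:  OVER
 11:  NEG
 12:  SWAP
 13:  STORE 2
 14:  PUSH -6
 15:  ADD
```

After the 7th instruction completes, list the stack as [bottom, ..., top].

PUSH -4 : [-4]
PUSH 1  : [-4, 1]
DUP     : [-4, 1, 1]
SUB     : [-4, 0]
STORE 2 : [-4]
PUSH 11 : [-4, 11]
SUB     : [-15]

[-15]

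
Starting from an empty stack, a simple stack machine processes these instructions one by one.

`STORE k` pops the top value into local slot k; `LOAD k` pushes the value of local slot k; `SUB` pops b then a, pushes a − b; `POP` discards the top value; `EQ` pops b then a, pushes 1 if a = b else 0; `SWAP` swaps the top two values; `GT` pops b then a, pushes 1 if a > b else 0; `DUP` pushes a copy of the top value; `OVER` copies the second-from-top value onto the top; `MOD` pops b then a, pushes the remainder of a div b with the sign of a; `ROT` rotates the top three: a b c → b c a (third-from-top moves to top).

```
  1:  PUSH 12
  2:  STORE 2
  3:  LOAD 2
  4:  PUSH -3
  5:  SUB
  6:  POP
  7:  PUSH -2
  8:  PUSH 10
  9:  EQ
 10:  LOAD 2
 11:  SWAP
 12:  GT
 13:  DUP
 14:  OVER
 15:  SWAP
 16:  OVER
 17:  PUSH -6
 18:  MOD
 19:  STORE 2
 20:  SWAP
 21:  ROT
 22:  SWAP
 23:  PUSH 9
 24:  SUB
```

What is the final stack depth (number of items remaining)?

3

PUSH 12 → 12
STORE 2 → (empty)
LOAD 2  → 12
PUSH -3 → 12 -3
SUB     → 15
POP     → (empty)
PUSH -2 → -2
PUSH 10 → -2 10
EQ      → 0
LOAD 2  → 0 12
SWAP    → 12 0
GT      → 1
DUP     → 1 1
OVER    → 1 1 1
SWAP    → 1 1 1
OVER    → 1 1 1 1
PUSH -6 → 1 1 1 1 -6
MOD     → 1 1 1 1
STORE 2 → 1 1 1
SWAP    → 1 1 1
ROT     → 1 1 1
SWAP    → 1 1 1
PUSH 9  → 1 1 1 9
SUB     → 1 1 -8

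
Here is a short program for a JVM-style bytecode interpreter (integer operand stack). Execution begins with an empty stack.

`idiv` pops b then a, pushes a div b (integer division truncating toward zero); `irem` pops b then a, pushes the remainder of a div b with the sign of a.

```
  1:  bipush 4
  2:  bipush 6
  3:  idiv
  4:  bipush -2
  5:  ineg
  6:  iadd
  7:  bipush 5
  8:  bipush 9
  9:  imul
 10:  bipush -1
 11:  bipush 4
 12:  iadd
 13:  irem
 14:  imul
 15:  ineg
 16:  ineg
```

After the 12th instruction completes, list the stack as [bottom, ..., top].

[2, 45, 3]

bipush 4  : [4]
bipush 6  : [4, 6]
idiv      : [0]
bipush -2 : [0, -2]
ineg      : [0, 2]
iadd      : [2]
bipush 5  : [2, 5]
bipush 9  : [2, 5, 9]
imul      : [2, 45]
bipush -1 : [2, 45, -1]
bipush 4  : [2, 45, -1, 4]
iadd      : [2, 45, 3]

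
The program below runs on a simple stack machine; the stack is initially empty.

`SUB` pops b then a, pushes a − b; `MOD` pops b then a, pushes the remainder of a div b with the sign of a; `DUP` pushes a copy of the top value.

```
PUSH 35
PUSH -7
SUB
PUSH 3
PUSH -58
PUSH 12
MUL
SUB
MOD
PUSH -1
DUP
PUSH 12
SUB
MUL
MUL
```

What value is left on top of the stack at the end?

PUSH 35  -> [35]
PUSH -7  -> [35, -7]
SUB      -> [42]
PUSH 3   -> [42, 3]
PUSH -58 -> [42, 3, -58]
PUSH 12  -> [42, 3, -58, 12]
MUL      -> [42, 3, -696]
SUB      -> [42, 699]
MOD      -> [42]
PUSH -1  -> [42, -1]
DUP      -> [42, -1, -1]
PUSH 12  -> [42, -1, -1, 12]
SUB      -> [42, -1, -13]
MUL      -> [42, 13]
MUL      -> [546]

546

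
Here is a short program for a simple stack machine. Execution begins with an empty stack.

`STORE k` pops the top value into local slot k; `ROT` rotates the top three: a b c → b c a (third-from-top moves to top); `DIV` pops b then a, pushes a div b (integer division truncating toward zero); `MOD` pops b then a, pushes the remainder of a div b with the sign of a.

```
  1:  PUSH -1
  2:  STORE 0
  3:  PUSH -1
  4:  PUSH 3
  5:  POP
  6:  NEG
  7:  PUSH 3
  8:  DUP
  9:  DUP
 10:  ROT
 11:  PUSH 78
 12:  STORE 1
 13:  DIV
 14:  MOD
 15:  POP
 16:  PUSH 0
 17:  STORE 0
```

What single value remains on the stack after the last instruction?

1

PUSH -1 : -1
STORE 0 : (empty)
PUSH -1 : -1
PUSH 3  : -1 3
POP     : -1
NEG     : 1
PUSH 3  : 1 3
DUP     : 1 3 3
DUP     : 1 3 3 3
ROT     : 1 3 3 3
PUSH 78 : 1 3 3 3 78
STORE 1 : 1 3 3 3
DIV     : 1 3 1
MOD     : 1 0
POP     : 1
PUSH 0  : 1 0
STORE 0 : 1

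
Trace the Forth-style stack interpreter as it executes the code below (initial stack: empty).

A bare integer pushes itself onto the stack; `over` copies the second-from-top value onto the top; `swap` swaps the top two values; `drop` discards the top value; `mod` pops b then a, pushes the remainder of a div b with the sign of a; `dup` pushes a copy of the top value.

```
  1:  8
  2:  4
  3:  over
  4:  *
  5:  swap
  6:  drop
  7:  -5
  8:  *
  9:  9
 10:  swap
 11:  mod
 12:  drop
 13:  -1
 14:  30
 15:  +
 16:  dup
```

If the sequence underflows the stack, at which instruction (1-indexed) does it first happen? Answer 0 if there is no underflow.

8    : [8]
4    : [8, 4]
over : [8, 4, 8]
*    : [8, 32]
swap : [32, 8]
drop : [32]
-5   : [32, -5]
*    : [-160]
9    : [-160, 9]
swap : [9, -160]
mod  : [9]
drop : []
-1   : [-1]
30   : [-1, 30]
+    : [29]
dup  : [29, 29]

0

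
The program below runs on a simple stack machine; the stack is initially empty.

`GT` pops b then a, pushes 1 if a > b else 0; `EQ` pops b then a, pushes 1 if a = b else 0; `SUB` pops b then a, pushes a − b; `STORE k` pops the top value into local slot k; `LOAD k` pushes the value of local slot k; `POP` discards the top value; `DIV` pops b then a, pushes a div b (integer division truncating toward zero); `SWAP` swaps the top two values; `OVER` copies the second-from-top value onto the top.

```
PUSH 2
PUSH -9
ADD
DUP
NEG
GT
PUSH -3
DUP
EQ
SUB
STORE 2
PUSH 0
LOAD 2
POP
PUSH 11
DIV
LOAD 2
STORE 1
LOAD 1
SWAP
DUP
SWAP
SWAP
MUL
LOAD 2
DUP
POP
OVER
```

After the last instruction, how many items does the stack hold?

PUSH 2   2
PUSH -9  2 -9
ADD      -7
DUP      -7 -7
NEG      -7 7
GT       0
PUSH -3  0 -3
DUP      0 -3 -3
EQ       0 1
SUB      -1
STORE 2  (empty)
PUSH 0   0
LOAD 2   0 -1
POP      0
PUSH 11  0 11
DIV      0
LOAD 2   0 -1
STORE 1  0
LOAD 1   0 -1
SWAP     -1 0
DUP      -1 0 0
SWAP     -1 0 0
SWAP     -1 0 0
MUL      -1 0
LOAD 2   -1 0 -1
DUP      -1 0 -1 -1
POP      -1 0 -1
OVER     -1 0 -1 0

4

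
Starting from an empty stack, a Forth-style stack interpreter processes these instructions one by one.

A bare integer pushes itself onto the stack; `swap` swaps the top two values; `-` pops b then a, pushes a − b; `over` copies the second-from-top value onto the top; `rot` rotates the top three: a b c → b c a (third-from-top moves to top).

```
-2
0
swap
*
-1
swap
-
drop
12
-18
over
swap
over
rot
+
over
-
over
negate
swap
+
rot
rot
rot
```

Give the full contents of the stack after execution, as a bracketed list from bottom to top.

-2     : -2
0      : -2 0
swap   : 0 -2
*      : 0
-1     : 0 -1
swap   : -1 0
-      : -1
drop   : (empty)
12     : 12
-18    : 12 -18
over   : 12 -18 12
swap   : 12 12 -18
over   : 12 12 -18 12
rot    : 12 -18 12 12
+      : 12 -18 24
over   : 12 -18 24 -18
-      : 12 -18 42
over   : 12 -18 42 -18
negate : 12 -18 42 18
swap   : 12 -18 18 42
+      : 12 -18 60
rot    : -18 60 12
rot    : 60 12 -18
rot    : 12 -18 60

[12, -18, 60]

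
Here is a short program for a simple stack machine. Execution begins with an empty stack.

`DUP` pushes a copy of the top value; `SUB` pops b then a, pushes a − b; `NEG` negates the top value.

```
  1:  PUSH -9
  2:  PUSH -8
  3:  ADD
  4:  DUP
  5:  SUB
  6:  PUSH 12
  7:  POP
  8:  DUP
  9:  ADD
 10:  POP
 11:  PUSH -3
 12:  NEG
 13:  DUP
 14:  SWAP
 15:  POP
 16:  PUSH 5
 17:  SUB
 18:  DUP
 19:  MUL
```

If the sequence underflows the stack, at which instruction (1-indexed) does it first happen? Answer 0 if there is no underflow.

0

PUSH -9 → -9
PUSH -8 → -9 -8
ADD     → -17
DUP     → -17 -17
SUB     → 0
PUSH 12 → 0 12
POP     → 0
DUP     → 0 0
ADD     → 0
POP     → (empty)
PUSH -3 → -3
NEG     → 3
DUP     → 3 3
SWAP    → 3 3
POP     → 3
PUSH 5  → 3 5
SUB     → -2
DUP     → -2 -2
MUL     → 4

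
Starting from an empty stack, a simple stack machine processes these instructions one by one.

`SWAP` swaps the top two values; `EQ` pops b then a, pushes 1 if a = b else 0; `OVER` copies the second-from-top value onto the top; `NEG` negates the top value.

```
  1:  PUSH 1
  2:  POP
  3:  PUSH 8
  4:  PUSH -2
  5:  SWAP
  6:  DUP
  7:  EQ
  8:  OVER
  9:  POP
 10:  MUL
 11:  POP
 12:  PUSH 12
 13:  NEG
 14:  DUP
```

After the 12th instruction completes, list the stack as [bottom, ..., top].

PUSH 1  -> [1]
POP     -> []
PUSH 8  -> [8]
PUSH -2 -> [8, -2]
SWAP    -> [-2, 8]
DUP     -> [-2, 8, 8]
EQ      -> [-2, 1]
OVER    -> [-2, 1, -2]
POP     -> [-2, 1]
MUL     -> [-2]
POP     -> []
PUSH 12 -> [12]

[12]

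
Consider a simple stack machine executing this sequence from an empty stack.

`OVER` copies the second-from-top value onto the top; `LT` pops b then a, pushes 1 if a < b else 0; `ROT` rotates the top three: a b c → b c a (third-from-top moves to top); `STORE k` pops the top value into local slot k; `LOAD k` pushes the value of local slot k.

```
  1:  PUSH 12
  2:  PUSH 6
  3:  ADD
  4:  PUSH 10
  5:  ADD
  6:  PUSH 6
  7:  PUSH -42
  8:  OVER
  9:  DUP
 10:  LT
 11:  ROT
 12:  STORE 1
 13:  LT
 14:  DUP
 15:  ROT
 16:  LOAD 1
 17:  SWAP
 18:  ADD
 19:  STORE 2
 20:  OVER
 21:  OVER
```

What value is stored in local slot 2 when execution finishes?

PUSH 12  -> [12]
PUSH 6   -> [12, 6]
ADD      -> [18]
PUSH 10  -> [18, 10]
ADD      -> [28]
PUSH 6   -> [28, 6]
PUSH -42 -> [28, 6, -42]
OVER     -> [28, 6, -42, 6]
DUP      -> [28, 6, -42, 6, 6]
LT       -> [28, 6, -42, 0]
ROT      -> [28, -42, 0, 6]
STORE 1  -> [28, -42, 0]
LT       -> [28, 1]
DUP      -> [28, 1, 1]
ROT      -> [1, 1, 28]
LOAD 1   -> [1, 1, 28, 6]
SWAP     -> [1, 1, 6, 28]
ADD      -> [1, 1, 34]
STORE 2  -> [1, 1]
OVER     -> [1, 1, 1]
OVER     -> [1, 1, 1, 1]

34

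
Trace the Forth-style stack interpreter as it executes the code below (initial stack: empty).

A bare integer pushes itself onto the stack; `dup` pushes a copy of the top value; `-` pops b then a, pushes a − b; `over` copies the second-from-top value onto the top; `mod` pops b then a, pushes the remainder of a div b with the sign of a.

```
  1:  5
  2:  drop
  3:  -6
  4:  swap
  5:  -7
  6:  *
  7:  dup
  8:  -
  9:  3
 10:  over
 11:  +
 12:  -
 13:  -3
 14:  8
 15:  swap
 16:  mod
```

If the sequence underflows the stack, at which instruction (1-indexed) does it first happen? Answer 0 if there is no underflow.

5    -> [5]
drop -> []
-6   -> [-6]
swap  — needs 2 operands, stack has 1 → underflow

4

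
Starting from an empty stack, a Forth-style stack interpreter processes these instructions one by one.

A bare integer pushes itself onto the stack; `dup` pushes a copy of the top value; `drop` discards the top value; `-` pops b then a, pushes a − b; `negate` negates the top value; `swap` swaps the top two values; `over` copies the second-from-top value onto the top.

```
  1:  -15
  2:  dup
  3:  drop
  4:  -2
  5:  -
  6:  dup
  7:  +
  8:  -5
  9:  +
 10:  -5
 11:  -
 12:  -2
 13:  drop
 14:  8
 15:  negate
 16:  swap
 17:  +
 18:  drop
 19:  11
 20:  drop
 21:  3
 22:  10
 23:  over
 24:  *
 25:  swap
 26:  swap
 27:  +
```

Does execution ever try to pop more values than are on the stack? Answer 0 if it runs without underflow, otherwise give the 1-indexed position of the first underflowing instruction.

0

-15    : -15
dup    : -15 -15
drop   : -15
-2     : -15 -2
-      : -13
dup    : -13 -13
+      : -26
-5     : -26 -5
+      : -31
-5     : -31 -5
-      : -26
-2     : -26 -2
drop   : -26
8      : -26 8
negate : -26 -8
swap   : -8 -26
+      : -34
drop   : (empty)
11     : 11
drop   : (empty)
3      : 3
10     : 3 10
over   : 3 10 3
*      : 3 30
swap   : 30 3
swap   : 3 30
+      : 33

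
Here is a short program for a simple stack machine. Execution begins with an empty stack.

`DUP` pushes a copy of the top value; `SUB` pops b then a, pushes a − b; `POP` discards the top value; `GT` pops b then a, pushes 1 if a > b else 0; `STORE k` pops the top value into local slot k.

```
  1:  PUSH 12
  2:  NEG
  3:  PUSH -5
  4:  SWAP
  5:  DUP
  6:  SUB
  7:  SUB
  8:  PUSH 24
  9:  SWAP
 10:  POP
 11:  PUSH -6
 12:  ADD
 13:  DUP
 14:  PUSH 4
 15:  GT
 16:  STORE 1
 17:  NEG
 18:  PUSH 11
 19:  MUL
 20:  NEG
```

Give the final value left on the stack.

198

PUSH 12  12
NEG      -12
PUSH -5  -12 -5
SWAP     -5 -12
DUP      -5 -12 -12
SUB      -5 0
SUB      -5
PUSH 24  -5 24
SWAP     24 -5
POP      24
PUSH -6  24 -6
ADD      18
DUP      18 18
PUSH 4   18 18 4
GT       18 1
STORE 1  18
NEG      -18
PUSH 11  -18 11
MUL      -198
NEG      198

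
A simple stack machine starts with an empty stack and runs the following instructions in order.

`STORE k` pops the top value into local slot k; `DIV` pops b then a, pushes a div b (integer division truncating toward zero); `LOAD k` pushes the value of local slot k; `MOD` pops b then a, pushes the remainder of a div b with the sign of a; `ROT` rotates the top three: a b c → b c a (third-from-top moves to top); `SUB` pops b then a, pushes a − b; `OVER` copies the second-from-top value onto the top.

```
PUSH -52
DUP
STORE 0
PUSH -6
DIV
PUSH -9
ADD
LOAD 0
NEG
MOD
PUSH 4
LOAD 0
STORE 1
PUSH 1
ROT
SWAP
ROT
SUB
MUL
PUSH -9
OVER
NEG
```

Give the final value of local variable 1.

PUSH -52 : -52
DUP      : -52 -52
STORE 0  : -52
PUSH -6  : -52 -6
DIV      : 8
PUSH -9  : 8 -9
ADD      : -1
LOAD 0   : -1 -52
NEG      : -1 52
MOD      : -1
PUSH 4   : -1 4
LOAD 0   : -1 4 -52
STORE 1  : -1 4
PUSH 1   : -1 4 1
ROT      : 4 1 -1
SWAP     : 4 -1 1
ROT      : -1 1 4
SUB      : -1 -3
MUL      : 3
PUSH -9  : 3 -9
OVER     : 3 -9 3
NEG      : 3 -9 -3

-52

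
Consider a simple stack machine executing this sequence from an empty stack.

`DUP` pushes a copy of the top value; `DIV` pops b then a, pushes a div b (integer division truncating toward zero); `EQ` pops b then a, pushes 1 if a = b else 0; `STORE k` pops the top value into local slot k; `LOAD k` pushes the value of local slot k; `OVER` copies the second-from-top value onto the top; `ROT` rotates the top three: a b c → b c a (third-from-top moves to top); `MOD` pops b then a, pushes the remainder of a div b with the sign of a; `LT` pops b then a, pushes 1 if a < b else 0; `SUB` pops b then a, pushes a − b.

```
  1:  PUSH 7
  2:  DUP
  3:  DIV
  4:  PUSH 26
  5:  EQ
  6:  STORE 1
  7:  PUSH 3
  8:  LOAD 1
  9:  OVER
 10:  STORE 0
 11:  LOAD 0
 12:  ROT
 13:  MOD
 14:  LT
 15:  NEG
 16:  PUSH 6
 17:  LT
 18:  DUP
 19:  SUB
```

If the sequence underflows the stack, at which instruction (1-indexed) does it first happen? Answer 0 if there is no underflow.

PUSH 7   [7]
DUP      [7, 7]
DIV      [1]
PUSH 26  [1, 26]
EQ       [0]
STORE 1  []
PUSH 3   [3]
LOAD 1   [3, 0]
OVER     [3, 0, 3]
STORE 0  [3, 0]
LOAD 0   [3, 0, 3]
ROT      [0, 3, 3]
MOD      [0, 0]
LT       [0]
NEG      [0]
PUSH 6   [0, 6]
LT       [1]
DUP      [1, 1]
SUB      [0]

0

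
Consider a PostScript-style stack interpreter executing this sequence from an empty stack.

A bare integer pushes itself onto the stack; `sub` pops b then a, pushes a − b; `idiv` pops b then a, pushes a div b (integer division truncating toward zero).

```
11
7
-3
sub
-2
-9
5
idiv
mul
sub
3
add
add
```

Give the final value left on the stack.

22

11   → 11
7    → 11 7
-3   → 11 7 -3
sub  → 11 10
-2   → 11 10 -2
-9   → 11 10 -2 -9
5    → 11 10 -2 -9 5
idiv → 11 10 -2 -1
mul  → 11 10 2
sub  → 11 8
3    → 11 8 3
add  → 11 11
add  → 22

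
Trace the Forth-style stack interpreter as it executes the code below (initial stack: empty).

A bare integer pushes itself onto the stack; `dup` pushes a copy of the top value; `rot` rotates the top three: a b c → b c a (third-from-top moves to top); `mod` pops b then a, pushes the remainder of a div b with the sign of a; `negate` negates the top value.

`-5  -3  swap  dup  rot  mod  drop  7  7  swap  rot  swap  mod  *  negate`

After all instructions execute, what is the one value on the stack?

-5     -> [-5]
-3     -> [-5, -3]
swap   -> [-3, -5]
dup    -> [-3, -5, -5]
rot    -> [-5, -5, -3]
mod    -> [-5, -2]
drop   -> [-5]
7      -> [-5, 7]
7      -> [-5, 7, 7]
swap   -> [-5, 7, 7]
rot    -> [7, 7, -5]
swap   -> [7, -5, 7]
mod    -> [7, -5]
*      -> [-35]
negate -> [35]

35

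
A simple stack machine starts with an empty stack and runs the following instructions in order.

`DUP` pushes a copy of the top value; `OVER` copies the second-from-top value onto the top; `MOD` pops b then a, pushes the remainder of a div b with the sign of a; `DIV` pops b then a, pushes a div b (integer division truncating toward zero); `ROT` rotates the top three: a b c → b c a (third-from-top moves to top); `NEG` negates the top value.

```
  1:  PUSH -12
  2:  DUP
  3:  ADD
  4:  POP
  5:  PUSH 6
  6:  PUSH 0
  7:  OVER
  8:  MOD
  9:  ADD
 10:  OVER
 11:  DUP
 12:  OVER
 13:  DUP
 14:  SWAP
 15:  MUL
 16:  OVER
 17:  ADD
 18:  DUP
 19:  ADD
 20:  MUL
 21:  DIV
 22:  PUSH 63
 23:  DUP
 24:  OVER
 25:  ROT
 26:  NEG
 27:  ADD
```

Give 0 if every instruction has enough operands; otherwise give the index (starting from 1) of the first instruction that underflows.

PUSH -12 → -12
DUP      → -12 -12
ADD      → -24
POP      → (empty)
PUSH 6   → 6
PUSH 0   → 6 0
OVER     → 6 0 6
MOD      → 6 0
ADD      → 6
OVER  — needs 2 operands, stack has 1 → underflow

10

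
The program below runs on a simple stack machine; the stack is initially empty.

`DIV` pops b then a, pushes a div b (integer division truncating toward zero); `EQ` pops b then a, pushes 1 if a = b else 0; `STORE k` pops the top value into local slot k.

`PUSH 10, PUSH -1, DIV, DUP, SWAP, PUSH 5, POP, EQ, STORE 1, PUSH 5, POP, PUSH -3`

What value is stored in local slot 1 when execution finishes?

PUSH 10 : [10]
PUSH -1 : [10, -1]
DIV     : [-10]
DUP     : [-10, -10]
SWAP    : [-10, -10]
PUSH 5  : [-10, -10, 5]
POP     : [-10, -10]
EQ      : [1]
STORE 1 : []
PUSH 5  : [5]
POP     : []
PUSH -3 : [-3]

1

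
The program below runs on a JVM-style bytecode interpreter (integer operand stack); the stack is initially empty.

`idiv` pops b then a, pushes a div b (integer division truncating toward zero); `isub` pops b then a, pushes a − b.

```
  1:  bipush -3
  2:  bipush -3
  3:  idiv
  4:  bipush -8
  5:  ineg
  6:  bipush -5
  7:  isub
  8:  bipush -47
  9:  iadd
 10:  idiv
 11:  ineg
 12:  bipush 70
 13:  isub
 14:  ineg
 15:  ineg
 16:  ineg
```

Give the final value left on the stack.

70

bipush -3  → -3
bipush -3  → -3 -3
idiv       → 1
bipush -8  → 1 -8
ineg       → 1 8
bipush -5  → 1 8 -5
isub       → 1 13
bipush -47 → 1 13 -47
iadd       → 1 -34
idiv       → 0
ineg       → 0
bipush 70  → 0 70
isub       → -70
ineg       → 70
ineg       → -70
ineg       → 70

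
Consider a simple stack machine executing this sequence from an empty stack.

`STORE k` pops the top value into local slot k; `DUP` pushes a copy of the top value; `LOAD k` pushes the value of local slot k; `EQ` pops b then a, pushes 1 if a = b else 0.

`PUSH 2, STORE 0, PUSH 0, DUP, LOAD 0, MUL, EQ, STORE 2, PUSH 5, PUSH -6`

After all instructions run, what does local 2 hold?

1

PUSH 2  -> 2
STORE 0 -> (empty)
PUSH 0  -> 0
DUP     -> 0 0
LOAD 0  -> 0 0 2
MUL     -> 0 0
EQ      -> 1
STORE 2 -> (empty)
PUSH 5  -> 5
PUSH -6 -> 5 -6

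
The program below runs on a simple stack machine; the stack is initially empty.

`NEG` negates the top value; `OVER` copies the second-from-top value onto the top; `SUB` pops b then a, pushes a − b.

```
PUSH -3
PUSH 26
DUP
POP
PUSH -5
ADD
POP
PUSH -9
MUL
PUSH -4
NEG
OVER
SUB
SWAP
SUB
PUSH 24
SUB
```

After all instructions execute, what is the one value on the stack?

PUSH -3 : -3
PUSH 26 : -3 26
DUP     : -3 26 26
POP     : -3 26
PUSH -5 : -3 26 -5
ADD     : -3 21
POP     : -3
PUSH -9 : -3 -9
MUL     : 27
PUSH -4 : 27 -4
NEG     : 27 4
OVER    : 27 4 27
SUB     : 27 -23
SWAP    : -23 27
SUB     : -50
PUSH 24 : -50 24
SUB     : -74

-74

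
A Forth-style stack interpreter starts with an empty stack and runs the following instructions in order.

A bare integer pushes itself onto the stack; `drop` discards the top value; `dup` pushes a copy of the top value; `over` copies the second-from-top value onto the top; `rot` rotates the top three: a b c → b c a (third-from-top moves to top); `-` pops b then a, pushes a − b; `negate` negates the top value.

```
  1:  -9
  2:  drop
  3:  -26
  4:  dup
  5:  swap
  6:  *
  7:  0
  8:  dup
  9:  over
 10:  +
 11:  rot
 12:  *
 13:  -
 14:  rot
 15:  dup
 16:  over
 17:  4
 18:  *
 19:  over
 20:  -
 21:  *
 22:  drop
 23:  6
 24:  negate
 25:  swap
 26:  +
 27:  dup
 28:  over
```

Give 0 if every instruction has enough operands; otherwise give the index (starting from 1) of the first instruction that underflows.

-9   -> [-9]
drop -> []
-26  -> [-26]
dup  -> [-26, -26]
swap -> [-26, -26]
*    -> [676]
0    -> [676, 0]
dup  -> [676, 0, 0]
over -> [676, 0, 0, 0]
+    -> [676, 0, 0]
rot  -> [0, 0, 676]
*    -> [0, 0]
-    -> [0]
rot  — needs 3 operands, stack has 1 → underflow

14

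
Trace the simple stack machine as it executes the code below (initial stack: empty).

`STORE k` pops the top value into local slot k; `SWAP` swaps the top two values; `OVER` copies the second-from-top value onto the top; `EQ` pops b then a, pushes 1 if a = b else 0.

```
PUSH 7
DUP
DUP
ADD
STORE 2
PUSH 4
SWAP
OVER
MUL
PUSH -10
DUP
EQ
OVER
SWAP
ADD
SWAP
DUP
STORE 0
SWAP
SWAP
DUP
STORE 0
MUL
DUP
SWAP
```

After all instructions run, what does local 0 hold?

28

PUSH 7   -> [7]
DUP      -> [7, 7]
DUP      -> [7, 7, 7]
ADD      -> [7, 14]
STORE 2  -> [7]
PUSH 4   -> [7, 4]
SWAP     -> [4, 7]
OVER     -> [4, 7, 4]
MUL      -> [4, 28]
PUSH -10 -> [4, 28, -10]
DUP      -> [4, 28, -10, -10]
EQ       -> [4, 28, 1]
OVER     -> [4, 28, 1, 28]
SWAP     -> [4, 28, 28, 1]
ADD      -> [4, 28, 29]
SWAP     -> [4, 29, 28]
DUP      -> [4, 29, 28, 28]
STORE 0  -> [4, 29, 28]
SWAP     -> [4, 28, 29]
SWAP     -> [4, 29, 28]
DUP      -> [4, 29, 28, 28]
STORE 0  -> [4, 29, 28]
MUL      -> [4, 812]
DUP      -> [4, 812, 812]
SWAP     -> [4, 812, 812]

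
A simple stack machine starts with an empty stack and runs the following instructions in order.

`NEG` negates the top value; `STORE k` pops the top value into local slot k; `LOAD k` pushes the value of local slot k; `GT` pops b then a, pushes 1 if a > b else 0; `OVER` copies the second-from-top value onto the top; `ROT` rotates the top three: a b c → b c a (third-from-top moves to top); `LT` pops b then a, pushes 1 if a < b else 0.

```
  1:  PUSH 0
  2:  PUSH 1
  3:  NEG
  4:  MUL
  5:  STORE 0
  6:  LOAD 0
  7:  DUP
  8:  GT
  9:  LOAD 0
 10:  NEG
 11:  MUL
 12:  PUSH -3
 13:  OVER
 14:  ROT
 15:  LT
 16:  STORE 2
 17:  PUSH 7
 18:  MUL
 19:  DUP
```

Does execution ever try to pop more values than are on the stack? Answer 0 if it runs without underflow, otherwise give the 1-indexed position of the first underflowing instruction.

PUSH 0   0
PUSH 1   0 1
NEG      0 -1
MUL      0
STORE 0  (empty)
LOAD 0   0
DUP      0 0
GT       0
LOAD 0   0 0
NEG      0 0
MUL      0
PUSH -3  0 -3
OVER     0 -3 0
ROT      -3 0 0
LT       -3 0
STORE 2  -3
PUSH 7   -3 7
MUL      -21
DUP      -21 -21

0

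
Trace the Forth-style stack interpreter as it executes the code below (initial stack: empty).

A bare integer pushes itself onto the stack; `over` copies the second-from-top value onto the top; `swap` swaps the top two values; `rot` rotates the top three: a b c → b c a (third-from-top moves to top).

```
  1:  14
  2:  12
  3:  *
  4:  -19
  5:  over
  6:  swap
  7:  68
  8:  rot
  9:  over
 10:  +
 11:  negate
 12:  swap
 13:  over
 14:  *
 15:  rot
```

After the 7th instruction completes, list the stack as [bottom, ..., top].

14   -> [14]
12   -> [14, 12]
*    -> [168]
-19  -> [168, -19]
over -> [168, -19, 168]
swap -> [168, 168, -19]
68   -> [168, 168, -19, 68]

[168, 168, -19, 68]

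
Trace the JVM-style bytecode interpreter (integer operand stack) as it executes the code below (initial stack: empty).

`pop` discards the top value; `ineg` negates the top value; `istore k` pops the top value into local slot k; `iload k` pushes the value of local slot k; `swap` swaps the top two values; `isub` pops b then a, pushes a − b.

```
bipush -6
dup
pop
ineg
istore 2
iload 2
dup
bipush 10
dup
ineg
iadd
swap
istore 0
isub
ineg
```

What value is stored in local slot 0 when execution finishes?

bipush -6 → -6
dup       → -6 -6
pop       → -6
ineg      → 6
istore 2  → (empty)
iload 2   → 6
dup       → 6 6
bipush 10 → 6 6 10
dup       → 6 6 10 10
ineg      → 6 6 10 -10
iadd      → 6 6 0
swap      → 6 0 6
istore 0  → 6 0
isub      → 6
ineg      → -6

6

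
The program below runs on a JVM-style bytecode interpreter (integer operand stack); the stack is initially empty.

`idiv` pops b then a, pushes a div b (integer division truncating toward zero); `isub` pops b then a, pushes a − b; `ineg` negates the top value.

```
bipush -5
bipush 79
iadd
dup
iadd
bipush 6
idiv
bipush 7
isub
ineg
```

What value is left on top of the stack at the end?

-17

bipush -5  -5
bipush 79  -5 79
iadd       74
dup        74 74
iadd       148
bipush 6   148 6
idiv       24
bipush 7   24 7
isub       17
ineg       -17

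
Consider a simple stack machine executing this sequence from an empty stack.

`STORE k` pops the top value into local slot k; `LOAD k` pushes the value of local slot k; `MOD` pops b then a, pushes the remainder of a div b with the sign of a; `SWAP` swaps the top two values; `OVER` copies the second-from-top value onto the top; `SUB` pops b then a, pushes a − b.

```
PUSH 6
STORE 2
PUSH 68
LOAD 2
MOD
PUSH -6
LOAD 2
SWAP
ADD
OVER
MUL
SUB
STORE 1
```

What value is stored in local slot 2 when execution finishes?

6

PUSH 6  -> 6
STORE 2 -> (empty)
PUSH 68 -> 68
LOAD 2  -> 68 6
MOD     -> 2
PUSH -6 -> 2 -6
LOAD 2  -> 2 -6 6
SWAP    -> 2 6 -6
ADD     -> 2 0
OVER    -> 2 0 2
MUL     -> 2 0
SUB     -> 2
STORE 1 -> (empty)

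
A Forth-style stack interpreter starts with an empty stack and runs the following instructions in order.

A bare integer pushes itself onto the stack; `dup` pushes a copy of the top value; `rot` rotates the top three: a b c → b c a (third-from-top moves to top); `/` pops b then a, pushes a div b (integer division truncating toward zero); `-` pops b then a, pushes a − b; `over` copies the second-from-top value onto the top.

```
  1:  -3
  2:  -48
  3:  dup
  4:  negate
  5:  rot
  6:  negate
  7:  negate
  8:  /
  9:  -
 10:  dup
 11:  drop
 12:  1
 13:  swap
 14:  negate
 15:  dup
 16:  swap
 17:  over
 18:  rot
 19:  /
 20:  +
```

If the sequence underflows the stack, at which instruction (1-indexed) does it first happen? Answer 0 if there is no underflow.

0

-3     → -3
-48    → -3 -48
dup    → -3 -48 -48
negate → -3 -48 48
rot    → -48 48 -3
negate → -48 48 3
negate → -48 48 -3
/      → -48 -16
-      → -32
dup    → -32 -32
drop   → -32
1      → -32 1
swap   → 1 -32
negate → 1 32
dup    → 1 32 32
swap   → 1 32 32
over   → 1 32 32 32
rot    → 1 32 32 32
/      → 1 32 1
+      → 1 33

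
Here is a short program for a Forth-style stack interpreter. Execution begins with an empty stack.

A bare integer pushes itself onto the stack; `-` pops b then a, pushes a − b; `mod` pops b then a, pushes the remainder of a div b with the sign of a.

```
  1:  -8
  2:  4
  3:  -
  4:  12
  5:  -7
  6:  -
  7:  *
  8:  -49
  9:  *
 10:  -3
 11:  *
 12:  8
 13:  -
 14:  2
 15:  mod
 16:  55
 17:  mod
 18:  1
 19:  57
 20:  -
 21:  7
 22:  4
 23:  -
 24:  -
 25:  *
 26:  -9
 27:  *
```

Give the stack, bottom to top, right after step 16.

-8  → [-8]
4   → [-8, 4]
-   → [-12]
12  → [-12, 12]
-7  → [-12, 12, -7]
-   → [-12, 19]
*   → [-228]
-49 → [-228, -49]
*   → [11172]
-3  → [11172, -3]
*   → [-33516]
8   → [-33516, 8]
-   → [-33524]
2   → [-33524, 2]
mod → [0]
55  → [0, 55]

[0, 55]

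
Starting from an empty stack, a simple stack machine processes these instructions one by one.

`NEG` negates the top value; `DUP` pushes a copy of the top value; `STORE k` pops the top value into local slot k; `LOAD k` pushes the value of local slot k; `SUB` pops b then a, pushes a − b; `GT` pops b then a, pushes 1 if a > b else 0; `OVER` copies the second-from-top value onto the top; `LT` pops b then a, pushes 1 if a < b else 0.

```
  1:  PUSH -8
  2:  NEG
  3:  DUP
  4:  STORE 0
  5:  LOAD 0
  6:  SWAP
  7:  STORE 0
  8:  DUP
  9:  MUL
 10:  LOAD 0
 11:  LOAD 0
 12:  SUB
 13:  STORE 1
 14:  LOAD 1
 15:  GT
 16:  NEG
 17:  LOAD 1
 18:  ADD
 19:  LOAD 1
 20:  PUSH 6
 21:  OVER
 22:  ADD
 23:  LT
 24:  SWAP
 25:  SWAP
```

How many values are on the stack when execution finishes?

PUSH -8 → [-8]
NEG     → [8]
DUP     → [8, 8]
STORE 0 → [8]
LOAD 0  → [8, 8]
SWAP    → [8, 8]
STORE 0 → [8]
DUP     → [8, 8]
MUL     → [64]
LOAD 0  → [64, 8]
LOAD 0  → [64, 8, 8]
SUB     → [64, 0]
STORE 1 → [64]
LOAD 1  → [64, 0]
GT      → [1]
NEG     → [-1]
LOAD 1  → [-1, 0]
ADD     → [-1]
LOAD 1  → [-1, 0]
PUSH 6  → [-1, 0, 6]
OVER    → [-1, 0, 6, 0]
ADD     → [-1, 0, 6]
LT      → [-1, 1]
SWAP    → [1, -1]
SWAP    → [-1, 1]

2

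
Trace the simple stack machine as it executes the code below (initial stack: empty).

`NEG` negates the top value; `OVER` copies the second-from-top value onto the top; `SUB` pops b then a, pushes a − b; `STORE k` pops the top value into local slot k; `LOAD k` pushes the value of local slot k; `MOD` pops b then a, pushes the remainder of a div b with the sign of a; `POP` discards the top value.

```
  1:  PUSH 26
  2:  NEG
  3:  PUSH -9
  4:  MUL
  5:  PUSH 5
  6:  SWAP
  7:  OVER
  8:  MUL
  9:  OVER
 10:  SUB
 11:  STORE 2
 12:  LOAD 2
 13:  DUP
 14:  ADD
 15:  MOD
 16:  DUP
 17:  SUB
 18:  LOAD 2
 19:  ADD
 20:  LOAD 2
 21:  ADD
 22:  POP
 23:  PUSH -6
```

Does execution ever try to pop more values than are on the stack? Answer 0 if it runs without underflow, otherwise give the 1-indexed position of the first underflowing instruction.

0

PUSH 26 : 26
NEG     : -26
PUSH -9 : -26 -9
MUL     : 234
PUSH 5  : 234 5
SWAP    : 5 234
OVER    : 5 234 5
MUL     : 5 1170
OVER    : 5 1170 5
SUB     : 5 1165
STORE 2 : 5
LOAD 2  : 5 1165
DUP     : 5 1165 1165
ADD     : 5 2330
MOD     : 5
DUP     : 5 5
SUB     : 0
LOAD 2  : 0 1165
ADD     : 1165
LOAD 2  : 1165 1165
ADD     : 2330
POP     : (empty)
PUSH -6 : -6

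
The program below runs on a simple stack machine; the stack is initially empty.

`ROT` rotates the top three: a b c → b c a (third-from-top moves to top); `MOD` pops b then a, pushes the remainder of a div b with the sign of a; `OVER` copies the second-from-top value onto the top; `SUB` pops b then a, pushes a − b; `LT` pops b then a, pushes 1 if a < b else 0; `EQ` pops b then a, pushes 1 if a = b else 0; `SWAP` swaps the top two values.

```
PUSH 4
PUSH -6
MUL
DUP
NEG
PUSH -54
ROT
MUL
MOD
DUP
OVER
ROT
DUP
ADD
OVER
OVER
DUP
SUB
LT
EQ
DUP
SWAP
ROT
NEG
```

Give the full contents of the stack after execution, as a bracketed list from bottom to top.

[24, 0, 0, -24]

PUSH 4    4
PUSH -6   4 -6
MUL       -24
DUP       -24 -24
NEG       -24 24
PUSH -54  -24 24 -54
ROT       24 -54 -24
MUL       24 1296
MOD       24
DUP       24 24
OVER      24 24 24
ROT       24 24 24
DUP       24 24 24 24
ADD       24 24 48
OVER      24 24 48 24
OVER      24 24 48 24 48
DUP       24 24 48 24 48 48
SUB       24 24 48 24 0
LT        24 24 48 0
EQ        24 24 0
DUP       24 24 0 0
SWAP      24 24 0 0
ROT       24 0 0 24
NEG       24 0 0 -24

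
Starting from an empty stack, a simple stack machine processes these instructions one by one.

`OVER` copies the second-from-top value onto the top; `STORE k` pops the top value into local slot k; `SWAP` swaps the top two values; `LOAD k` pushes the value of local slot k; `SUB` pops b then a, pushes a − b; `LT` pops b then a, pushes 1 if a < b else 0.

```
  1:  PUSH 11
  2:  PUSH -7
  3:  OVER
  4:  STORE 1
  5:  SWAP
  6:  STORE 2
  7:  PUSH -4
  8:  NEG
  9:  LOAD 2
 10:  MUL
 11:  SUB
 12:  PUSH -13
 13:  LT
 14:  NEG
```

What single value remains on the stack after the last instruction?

-1

PUSH 11  : [11]
PUSH -7  : [11, -7]
OVER     : [11, -7, 11]
STORE 1  : [11, -7]
SWAP     : [-7, 11]
STORE 2  : [-7]
PUSH -4  : [-7, -4]
NEG      : [-7, 4]
LOAD 2   : [-7, 4, 11]
MUL      : [-7, 44]
SUB      : [-51]
PUSH -13 : [-51, -13]
LT       : [1]
NEG      : [-1]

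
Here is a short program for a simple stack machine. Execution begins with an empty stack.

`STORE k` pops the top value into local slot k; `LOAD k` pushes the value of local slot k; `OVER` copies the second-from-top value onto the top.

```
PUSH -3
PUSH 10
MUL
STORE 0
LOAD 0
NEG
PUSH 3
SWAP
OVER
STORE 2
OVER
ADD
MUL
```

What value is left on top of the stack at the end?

PUSH -3 : [-3]
PUSH 10 : [-3, 10]
MUL     : [-30]
STORE 0 : []
LOAD 0  : [-30]
NEG     : [30]
PUSH 3  : [30, 3]
SWAP    : [3, 30]
OVER    : [3, 30, 3]
STORE 2 : [3, 30]
OVER    : [3, 30, 3]
ADD     : [3, 33]
MUL     : [99]

99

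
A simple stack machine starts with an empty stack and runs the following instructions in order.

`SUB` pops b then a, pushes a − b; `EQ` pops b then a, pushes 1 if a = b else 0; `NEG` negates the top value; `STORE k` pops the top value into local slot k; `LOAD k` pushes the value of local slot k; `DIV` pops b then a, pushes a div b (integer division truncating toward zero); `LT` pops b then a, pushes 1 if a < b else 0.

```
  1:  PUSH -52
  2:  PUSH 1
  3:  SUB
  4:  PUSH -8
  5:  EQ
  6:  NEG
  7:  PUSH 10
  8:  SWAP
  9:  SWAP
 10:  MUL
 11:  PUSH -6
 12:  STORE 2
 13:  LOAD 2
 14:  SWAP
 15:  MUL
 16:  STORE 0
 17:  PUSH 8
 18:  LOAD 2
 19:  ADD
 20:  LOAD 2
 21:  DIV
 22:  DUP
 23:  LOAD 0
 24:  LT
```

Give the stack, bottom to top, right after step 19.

PUSH -52 → -52
PUSH 1   → -52 1
SUB      → -53
PUSH -8  → -53 -8
EQ       → 0
NEG      → 0
PUSH 10  → 0 10
SWAP     → 10 0
SWAP     → 0 10
MUL      → 0
PUSH -6  → 0 -6
STORE 2  → 0
LOAD 2   → 0 -6
SWAP     → -6 0
MUL      → 0
STORE 0  → (empty)
PUSH 8   → 8
LOAD 2   → 8 -6
ADD      → 2

[2]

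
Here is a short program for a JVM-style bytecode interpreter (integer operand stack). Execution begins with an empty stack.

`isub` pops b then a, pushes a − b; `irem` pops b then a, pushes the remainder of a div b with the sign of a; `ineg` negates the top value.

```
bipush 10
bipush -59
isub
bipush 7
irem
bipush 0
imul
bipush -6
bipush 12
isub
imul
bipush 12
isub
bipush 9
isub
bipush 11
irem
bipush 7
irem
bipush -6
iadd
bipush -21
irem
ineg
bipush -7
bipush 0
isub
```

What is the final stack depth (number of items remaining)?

bipush 10  → [10]
bipush -59 → [10, -59]
isub       → [69]
bipush 7   → [69, 7]
irem       → [6]
bipush 0   → [6, 0]
imul       → [0]
bipush -6  → [0, -6]
bipush 12  → [0, -6, 12]
isub       → [0, -18]
imul       → [0]
bipush 12  → [0, 12]
isub       → [-12]
bipush 9   → [-12, 9]
isub       → [-21]
bipush 11  → [-21, 11]
irem       → [-10]
bipush 7   → [-10, 7]
irem       → [-3]
bipush -6  → [-3, -6]
iadd       → [-9]
bipush -21 → [-9, -21]
irem       → [-9]
ineg       → [9]
bipush -7  → [9, -7]
bipush 0   → [9, -7, 0]
isub       → [9, -7]

2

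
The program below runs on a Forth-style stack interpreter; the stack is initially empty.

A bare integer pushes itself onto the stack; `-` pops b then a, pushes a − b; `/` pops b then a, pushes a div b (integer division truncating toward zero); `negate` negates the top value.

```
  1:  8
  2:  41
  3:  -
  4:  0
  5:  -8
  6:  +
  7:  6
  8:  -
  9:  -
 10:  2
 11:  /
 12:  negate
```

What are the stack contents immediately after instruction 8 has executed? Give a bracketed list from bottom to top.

8  -> 8
41 -> 8 41
-  -> -33
0  -> -33 0
-8 -> -33 0 -8
+  -> -33 -8
6  -> -33 -8 6
-  -> -33 -14

[-33, -14]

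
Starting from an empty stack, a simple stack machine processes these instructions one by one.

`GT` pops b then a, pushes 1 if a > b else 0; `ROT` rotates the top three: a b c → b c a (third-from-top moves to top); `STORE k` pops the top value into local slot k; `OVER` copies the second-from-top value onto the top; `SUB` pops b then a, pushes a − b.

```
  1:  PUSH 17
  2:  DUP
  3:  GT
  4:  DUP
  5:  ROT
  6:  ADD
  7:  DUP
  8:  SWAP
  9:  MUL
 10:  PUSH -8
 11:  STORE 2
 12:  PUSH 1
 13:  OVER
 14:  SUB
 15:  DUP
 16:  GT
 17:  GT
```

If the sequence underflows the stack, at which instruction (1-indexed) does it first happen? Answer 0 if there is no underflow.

PUSH 17 → [17]
DUP     → [17, 17]
GT      → [0]
DUP     → [0, 0]
ROT  — needs 3 operands, stack has 2 → underflow

5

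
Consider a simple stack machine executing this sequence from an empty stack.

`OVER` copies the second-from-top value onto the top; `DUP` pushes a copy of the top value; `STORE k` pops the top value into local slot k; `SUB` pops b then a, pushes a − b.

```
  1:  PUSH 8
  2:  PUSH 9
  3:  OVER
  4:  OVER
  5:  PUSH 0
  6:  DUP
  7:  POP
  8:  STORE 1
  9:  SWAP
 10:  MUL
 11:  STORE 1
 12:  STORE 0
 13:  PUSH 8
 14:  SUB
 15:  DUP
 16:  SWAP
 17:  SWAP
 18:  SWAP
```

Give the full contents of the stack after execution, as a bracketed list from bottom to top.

[0, 0]

PUSH 8  : 8
PUSH 9  : 8 9
OVER    : 8 9 8
OVER    : 8 9 8 9
PUSH 0  : 8 9 8 9 0
DUP     : 8 9 8 9 0 0
POP     : 8 9 8 9 0
STORE 1 : 8 9 8 9
SWAP    : 8 9 9 8
MUL     : 8 9 72
STORE 1 : 8 9
STORE 0 : 8
PUSH 8  : 8 8
SUB     : 0
DUP     : 0 0
SWAP    : 0 0
SWAP    : 0 0
SWAP    : 0 0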